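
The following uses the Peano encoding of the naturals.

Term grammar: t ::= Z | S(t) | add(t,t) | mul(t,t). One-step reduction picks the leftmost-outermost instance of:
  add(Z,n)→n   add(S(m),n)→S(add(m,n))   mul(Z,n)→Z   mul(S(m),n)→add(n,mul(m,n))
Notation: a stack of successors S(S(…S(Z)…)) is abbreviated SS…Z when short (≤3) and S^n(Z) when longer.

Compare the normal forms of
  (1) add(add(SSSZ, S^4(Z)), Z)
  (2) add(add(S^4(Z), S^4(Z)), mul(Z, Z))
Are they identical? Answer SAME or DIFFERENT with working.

Term A:
  start: add(add(SSSZ, S^4(Z)), Z)
  →1  add(S(add(SSZ, S^4(Z))), Z)
  →2  S(add(add(SSZ, S^4(Z)), Z))
  →3  S(add(S(add(SZ, S^4(Z))), Z))
  →4  S(S(add(add(SZ, S^4(Z)), Z)))
  →5  S(S(add(S(add(Z, S^4(Z))), Z)))
  →6  S(S(S(add(add(Z, S^4(Z)), Z))))
  →7  S(S(S(add(S^4(Z), Z))))
  →8  S(S(S(S(add(SSSZ, Z)))))
  →9  S(S(S(S(S(add(SSZ, Z))))))
  →10  S(S(S(S(S(S(add(SZ, Z)))))))
  →11  S(S(S(S(S(S(S(add(Z, Z))))))))
  →12  S^7(Z)

Term B:
  start: add(add(S^4(Z), S^4(Z)), mul(Z, Z))
  →1  add(S(add(SSSZ, S^4(Z))), mul(Z, Z))
  →2  S(add(add(SSSZ, S^4(Z)), mul(Z, Z)))
  →3  S(add(S(add(SSZ, S^4(Z))), mul(Z, Z)))
  →4  S(S(add(add(SSZ, S^4(Z)), mul(Z, Z))))
  →5  S(S(add(S(add(SZ, S^4(Z))), mul(Z, Z))))
  →6  S(S(S(add(add(SZ, S^4(Z)), mul(Z, Z)))))
  →7  S(S(S(add(S(add(Z, S^4(Z))), mul(Z, Z)))))
  →8  S(S(S(S(add(add(Z, S^4(Z)), mul(Z, Z))))))
  →9  S(S(S(S(add(S^4(Z), mul(Z, Z))))))
  →10  S(S(S(S(S(add(SSSZ, mul(Z, Z)))))))
  →11  S(S(S(S(S(S(add(SSZ, mul(Z, Z))))))))
  →12  S(S(S(S(S(S(S(add(SZ, mul(Z, Z)))))))))
  →13  S(S(S(S(S(S(S(S(add(Z, mul(Z, Z))))))))))
  →14  S(S(S(S(S(S(S(S(mul(Z, Z)))))))))
  →15  S^8(Z)

Answer: DIFFERENT — A ⇓ S^7(Z), B ⇓ S^8(Z)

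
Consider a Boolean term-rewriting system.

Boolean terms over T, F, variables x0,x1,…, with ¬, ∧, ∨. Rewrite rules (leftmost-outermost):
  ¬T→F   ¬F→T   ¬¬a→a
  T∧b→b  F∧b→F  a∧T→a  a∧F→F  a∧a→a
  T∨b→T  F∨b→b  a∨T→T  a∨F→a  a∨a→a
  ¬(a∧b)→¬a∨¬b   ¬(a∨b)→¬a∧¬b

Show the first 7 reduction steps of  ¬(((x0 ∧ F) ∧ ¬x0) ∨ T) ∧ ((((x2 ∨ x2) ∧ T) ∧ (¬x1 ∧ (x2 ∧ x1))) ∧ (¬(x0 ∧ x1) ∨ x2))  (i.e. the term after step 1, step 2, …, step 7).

Answer: after 7 steps: ¬T ∧ ((((x2 ∨ x2) ∧ T) ∧ (¬x1 ∧ (x2 ∧ x1))) ∧ (¬(x0 ∧ x1) ∨ x2))

Working:
  start: ¬(((x0 ∧ F) ∧ ¬x0) ∨ T) ∧ ((((x2 ∨ x2) ∧ T) ∧ (¬x1 ∧ (x2 ∧ x1))) ∧ (¬(x0 ∧ x1) ∨ x2))
  →1  (¬((x0 ∧ F) ∧ ¬x0) ∧ ¬T) ∧ ((((x2 ∨ x2) ∧ T) ∧ (¬x1 ∧ (x2 ∧ x1))) ∧ (¬(x0 ∧ x1) ∨ x2))
  →2  ((¬(x0 ∧ F) ∨ ¬¬x0) ∧ ¬T) ∧ ((((x2 ∨ x2) ∧ T) ∧ (¬x1 ∧ (x2 ∧ x1))) ∧ (¬(x0 ∧ x1) ∨ x2))
  →3  (((¬x0 ∨ ¬F) ∨ ¬¬x0) ∧ ¬T) ∧ ((((x2 ∨ x2) ∧ T) ∧ (¬x1 ∧ (x2 ∧ x1))) ∧ (¬(x0 ∧ x1) ∨ x2))
  →4  (((¬x0 ∨ T) ∨ ¬¬x0) ∧ ¬T) ∧ ((((x2 ∨ x2) ∧ T) ∧ (¬x1 ∧ (x2 ∧ x1))) ∧ (¬(x0 ∧ x1) ∨ x2))
  →5  ((T ∨ ¬¬x0) ∧ ¬T) ∧ ((((x2 ∨ x2) ∧ T) ∧ (¬x1 ∧ (x2 ∧ x1))) ∧ (¬(x0 ∧ x1) ∨ x2))
  →6  (T ∧ ¬T) ∧ ((((x2 ∨ x2) ∧ T) ∧ (¬x1 ∧ (x2 ∧ x1))) ∧ (¬(x0 ∧ x1) ∨ x2))
  →7  ¬T ∧ ((((x2 ∨ x2) ∧ T) ∧ (¬x1 ∧ (x2 ∧ x1))) ∧ (¬(x0 ∧ x1) ∨ x2))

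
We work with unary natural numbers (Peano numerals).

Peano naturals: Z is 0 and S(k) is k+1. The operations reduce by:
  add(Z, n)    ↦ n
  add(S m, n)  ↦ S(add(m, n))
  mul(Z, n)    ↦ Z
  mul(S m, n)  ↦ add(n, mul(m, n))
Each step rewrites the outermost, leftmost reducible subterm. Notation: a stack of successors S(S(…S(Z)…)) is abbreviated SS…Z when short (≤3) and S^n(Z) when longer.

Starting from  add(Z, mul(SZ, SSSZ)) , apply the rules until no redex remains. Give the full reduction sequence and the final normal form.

  start: add(Z, mul(SZ, SSSZ))
  →1  mul(SZ, SSSZ)
  →2  add(SSSZ, mul(Z, SSSZ))
  →3  S(add(SSZ, mul(Z, SSSZ)))
  →4  S(S(add(SZ, mul(Z, SSSZ))))
  →5  S(S(S(add(Z, mul(Z, SSSZ)))))
  →6  S(S(S(mul(Z, SSSZ))))
  →7  SSSZ

Answer: normal form = SSSZ  (in 7 steps)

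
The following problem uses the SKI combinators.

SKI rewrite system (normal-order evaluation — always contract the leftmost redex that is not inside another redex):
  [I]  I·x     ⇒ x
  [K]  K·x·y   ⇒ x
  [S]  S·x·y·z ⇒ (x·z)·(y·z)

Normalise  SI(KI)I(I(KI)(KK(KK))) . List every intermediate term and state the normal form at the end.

  start: SI(KI)I(I(KI)(KK(KK)))
  [1] II(KII)(I(KI)(KK(KK)))
  [2] I(KII)(I(KI)(KK(KK)))
  [3] KII(I(KI)(KK(KK)))
  [4] I(I(KI)(KK(KK)))
  [5] I(KI)(KK(KK))
  [6] KI(KK(KK))
  [7] I

Answer: normal form = I  (in 7 steps)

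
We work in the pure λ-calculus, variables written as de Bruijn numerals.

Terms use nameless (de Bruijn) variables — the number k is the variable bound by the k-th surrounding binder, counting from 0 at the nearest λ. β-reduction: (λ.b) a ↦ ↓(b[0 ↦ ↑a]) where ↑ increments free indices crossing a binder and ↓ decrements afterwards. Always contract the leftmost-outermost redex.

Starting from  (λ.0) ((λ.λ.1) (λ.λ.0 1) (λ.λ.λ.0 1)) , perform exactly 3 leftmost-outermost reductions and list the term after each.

  start: (λ.0) ((λ.λ.1) (λ.λ.0 1) (λ.λ.λ.0 1))
  →1  (λ.λ.1) (λ.λ.0 1) (λ.λ.λ.0 1)
  →2  (λ.λ.λ.0 1) (λ.λ.λ.0 1)
  →3  λ.λ.0 1

Answer: after 3 steps: λ.λ.0 1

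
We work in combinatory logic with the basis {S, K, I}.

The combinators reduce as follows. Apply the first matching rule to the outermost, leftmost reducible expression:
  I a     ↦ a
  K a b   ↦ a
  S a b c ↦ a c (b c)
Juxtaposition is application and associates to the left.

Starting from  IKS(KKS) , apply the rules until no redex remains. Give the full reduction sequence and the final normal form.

  start: IKS(KKS)
  step 1: KS(KKS)
  step 2: S

Answer: normal form = S  (in 2 steps)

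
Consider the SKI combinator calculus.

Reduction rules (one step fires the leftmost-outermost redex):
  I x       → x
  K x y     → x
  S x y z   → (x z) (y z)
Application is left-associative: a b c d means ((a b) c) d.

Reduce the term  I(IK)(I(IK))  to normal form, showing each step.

Answer: normal form = KK  (in 4 steps)

Reduction:
  start: I(IK)(I(IK))
  →1  IK(I(IK))
  →2  K(I(IK))
  →3  K(IK)
  →4  KK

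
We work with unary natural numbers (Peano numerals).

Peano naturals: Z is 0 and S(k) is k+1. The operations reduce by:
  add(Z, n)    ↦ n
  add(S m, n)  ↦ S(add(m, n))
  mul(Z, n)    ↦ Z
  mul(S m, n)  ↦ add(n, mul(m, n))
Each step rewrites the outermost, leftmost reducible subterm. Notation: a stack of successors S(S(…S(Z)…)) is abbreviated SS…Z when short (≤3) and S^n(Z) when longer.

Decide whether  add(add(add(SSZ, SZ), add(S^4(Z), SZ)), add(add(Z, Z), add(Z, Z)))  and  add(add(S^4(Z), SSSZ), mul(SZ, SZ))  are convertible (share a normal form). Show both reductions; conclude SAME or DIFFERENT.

Answer: SAME — A ⇓ S^8(Z), B ⇓ S^8(Z)

Derivation:
Term A:
  start: add(add(add(SSZ, SZ), add(S^4(Z), SZ)), add(add(Z, Z), add(Z, Z)))
  step 1: add(add(S(add(SZ, SZ)), add(S^4(Z), SZ)), add(add(Z, Z), add(Z, Z)))
  step 2: add(S(add(add(SZ, SZ), add(S^4(Z), SZ))), add(add(Z, Z), add(Z, Z)))
  step 3: S(add(add(add(SZ, SZ), add(S^4(Z), SZ)), add(add(Z, Z), add(Z, Z))))
  step 4: S(add(add(S(add(Z, SZ)), add(S^4(Z), SZ)), add(add(Z, Z), add(Z, Z))))
  step 5: S(add(S(add(add(Z, SZ), add(S^4(Z), SZ))), add(add(Z, Z), add(Z, Z))))
  step 6: S(S(add(add(add(Z, SZ), add(S^4(Z), SZ)), add(add(Z, Z), add(Z, Z)))))
  step 7: S(S(add(add(SZ, add(S^4(Z), SZ)), add(add(Z, Z), add(Z, Z)))))
  step 8: S(S(add(S(add(Z, add(S^4(Z), SZ))), add(add(Z, Z), add(Z, Z)))))
  step 9: S(S(S(add(add(Z, add(S^4(Z), SZ)), add(add(Z, Z), add(Z, Z))))))
  step 10: S(S(S(add(add(S^4(Z), SZ), add(add(Z, Z), add(Z, Z))))))
  step 11: S(S(S(add(S(add(SSSZ, SZ)), add(add(Z, Z), add(Z, Z))))))
  step 12: S(S(S(S(add(add(SSSZ, SZ), add(add(Z, Z), add(Z, Z)))))))
  step 13: S(S(S(S(add(S(add(SSZ, SZ)), add(add(Z, Z), add(Z, Z)))))))
  step 14: S(S(S(S(S(add(add(SSZ, SZ), add(add(Z, Z), add(Z, Z))))))))
  step 15: S(S(S(S(S(add(S(add(SZ, SZ)), add(add(Z, Z), add(Z, Z))))))))
  step 16: S(S(S(S(S(S(add(add(SZ, SZ), add(add(Z, Z), add(Z, Z)))))))))
  step 17: S(S(S(S(S(S(add(S(add(Z, SZ)), add(add(Z, Z), add(Z, Z)))))))))
  step 18: S(S(S(S(S(S(S(add(add(Z, SZ), add(add(Z, Z), add(Z, Z))))))))))
  step 19: S(S(S(S(S(S(S(add(SZ, add(add(Z, Z), add(Z, Z))))))))))
  step 20: S(S(S(S(S(S(S(S(add(Z, add(add(Z, Z), add(Z, Z)))))))))))
  step 21: S(S(S(S(S(S(S(S(add(add(Z, Z), add(Z, Z))))))))))
  step 22: S(S(S(S(S(S(S(S(add(Z, add(Z, Z))))))))))
  step 23: S(S(S(S(S(S(S(S(add(Z, Z)))))))))
  step 24: S^8(Z)

Term B:
  start: add(add(S^4(Z), SSSZ), mul(SZ, SZ))
  step 1: add(S(add(SSSZ, SSSZ)), mul(SZ, SZ))
  step 2: S(add(add(SSSZ, SSSZ), mul(SZ, SZ)))
  step 3: S(add(S(add(SSZ, SSSZ)), mul(SZ, SZ)))
  step 4: S(S(add(add(SSZ, SSSZ), mul(SZ, SZ))))
  step 5: S(S(add(S(add(SZ, SSSZ)), mul(SZ, SZ))))
  step 6: S(S(S(add(add(SZ, SSSZ), mul(SZ, SZ)))))
  step 7: S(S(S(add(S(add(Z, SSSZ)), mul(SZ, SZ)))))
  step 8: S(S(S(S(add(add(Z, SSSZ), mul(SZ, SZ))))))
  step 9: S(S(S(S(add(SSSZ, mul(SZ, SZ))))))
  step 10: S(S(S(S(S(add(SSZ, mul(SZ, SZ)))))))
  step 11: S(S(S(S(S(S(add(SZ, mul(SZ, SZ))))))))
  step 12: S(S(S(S(S(S(S(add(Z, mul(SZ, SZ)))))))))
  step 13: S(S(S(S(S(S(S(mul(SZ, SZ))))))))
  step 14: S(S(S(S(S(S(S(add(SZ, mul(Z, SZ)))))))))
  step 15: S(S(S(S(S(S(S(S(add(Z, mul(Z, SZ))))))))))
  step 16: S(S(S(S(S(S(S(S(mul(Z, SZ)))))))))
  step 17: S^8(Z)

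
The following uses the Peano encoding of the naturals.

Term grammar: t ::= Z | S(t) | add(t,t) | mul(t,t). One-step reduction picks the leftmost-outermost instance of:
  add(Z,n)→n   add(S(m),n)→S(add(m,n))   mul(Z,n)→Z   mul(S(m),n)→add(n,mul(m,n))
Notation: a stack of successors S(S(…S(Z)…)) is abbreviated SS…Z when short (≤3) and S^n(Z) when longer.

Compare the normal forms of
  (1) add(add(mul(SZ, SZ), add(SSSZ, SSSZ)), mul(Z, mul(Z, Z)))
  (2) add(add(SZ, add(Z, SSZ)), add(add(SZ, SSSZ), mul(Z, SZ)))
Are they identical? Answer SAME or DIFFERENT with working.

Term A:
  start: add(add(mul(SZ, SZ), add(SSSZ, SSSZ)), mul(Z, mul(Z, Z)))
  →1  add(add(add(SZ, mul(Z, SZ)), add(SSSZ, SSSZ)), mul(Z, mul(Z, Z)))
  →2  add(add(S(add(Z, mul(Z, SZ))), add(SSSZ, SSSZ)), mul(Z, mul(Z, Z)))
  →3  add(S(add(add(Z, mul(Z, SZ)), add(SSSZ, SSSZ))), mul(Z, mul(Z, Z)))
  →4  S(add(add(add(Z, mul(Z, SZ)), add(SSSZ, SSSZ)), mul(Z, mul(Z, Z))))
  →5  S(add(add(mul(Z, SZ), add(SSSZ, SSSZ)), mul(Z, mul(Z, Z))))
  →6  S(add(add(Z, add(SSSZ, SSSZ)), mul(Z, mul(Z, Z))))
  →7  S(add(add(SSSZ, SSSZ), mul(Z, mul(Z, Z))))
  →8  S(add(S(add(SSZ, SSSZ)), mul(Z, mul(Z, Z))))
  →9  S(S(add(add(SSZ, SSSZ), mul(Z, mul(Z, Z)))))
  →10  S(S(add(S(add(SZ, SSSZ)), mul(Z, mul(Z, Z)))))
  →11  S(S(S(add(add(SZ, SSSZ), mul(Z, mul(Z, Z))))))
  →12  S(S(S(add(S(add(Z, SSSZ)), mul(Z, mul(Z, Z))))))
  →13  S(S(S(S(add(add(Z, SSSZ), mul(Z, mul(Z, Z)))))))
  →14  S(S(S(S(add(SSSZ, mul(Z, mul(Z, Z)))))))
  →15  S(S(S(S(S(add(SSZ, mul(Z, mul(Z, Z))))))))
  →16  S(S(S(S(S(S(add(SZ, mul(Z, mul(Z, Z)))))))))
  →17  S(S(S(S(S(S(S(add(Z, mul(Z, mul(Z, Z))))))))))
  →18  S(S(S(S(S(S(S(mul(Z, mul(Z, Z)))))))))
  →19  S^7(Z)

Term B:
  start: add(add(SZ, add(Z, SSZ)), add(add(SZ, SSSZ), mul(Z, SZ)))
  →1  add(S(add(Z, add(Z, SSZ))), add(add(SZ, SSSZ), mul(Z, SZ)))
  →2  S(add(add(Z, add(Z, SSZ)), add(add(SZ, SSSZ), mul(Z, SZ))))
  →3  S(add(add(Z, SSZ), add(add(SZ, SSSZ), mul(Z, SZ))))
  →4  S(add(SSZ, add(add(SZ, SSSZ), mul(Z, SZ))))
  →5  S(S(add(SZ, add(add(SZ, SSSZ), mul(Z, SZ)))))
  →6  S(S(S(add(Z, add(add(SZ, SSSZ), mul(Z, SZ))))))
  →7  S(S(S(add(add(SZ, SSSZ), mul(Z, SZ)))))
  →8  S(S(S(add(S(add(Z, SSSZ)), mul(Z, SZ)))))
  →9  S(S(S(S(add(add(Z, SSSZ), mul(Z, SZ))))))
  →10  S(S(S(S(add(SSSZ, mul(Z, SZ))))))
  →11  S(S(S(S(S(add(SSZ, mul(Z, SZ)))))))
  →12  S(S(S(S(S(S(add(SZ, mul(Z, SZ))))))))
  →13  S(S(S(S(S(S(S(add(Z, mul(Z, SZ)))))))))
  →14  S(S(S(S(S(S(S(mul(Z, SZ))))))))
  →15  S^7(Z)

Answer: SAME — A ⇓ S^7(Z), B ⇓ S^7(Z)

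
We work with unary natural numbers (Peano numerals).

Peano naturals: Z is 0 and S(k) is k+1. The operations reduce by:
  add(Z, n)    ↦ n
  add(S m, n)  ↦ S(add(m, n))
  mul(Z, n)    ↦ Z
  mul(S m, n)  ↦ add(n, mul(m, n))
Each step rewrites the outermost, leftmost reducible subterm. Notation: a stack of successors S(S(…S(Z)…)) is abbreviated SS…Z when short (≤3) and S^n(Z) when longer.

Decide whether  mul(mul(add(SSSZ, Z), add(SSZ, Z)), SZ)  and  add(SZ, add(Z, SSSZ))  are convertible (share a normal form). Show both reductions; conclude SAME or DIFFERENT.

Answer: DIFFERENT — A ⇓ S^6(Z), B ⇓ S^4(Z)

Working:
Term A:
  start: mul(mul(add(SSSZ, Z), add(SSZ, Z)), SZ)
  [1] mul(mul(S(add(SSZ, Z)), add(SSZ, Z)), SZ)
  [2] mul(add(add(SSZ, Z), mul(add(SSZ, Z), add(SSZ, Z))), SZ)
  [3] mul(add(S(add(SZ, Z)), mul(add(SSZ, Z), add(SSZ, Z))), SZ)
  [4] mul(S(add(add(SZ, Z), mul(add(SSZ, Z), add(SSZ, Z)))), SZ)
  [5] add(SZ, mul(add(add(SZ, Z), mul(add(SSZ, Z), add(SSZ, Z))), SZ))
  [6] S(add(Z, mul(add(add(SZ, Z), mul(add(SSZ, Z), add(SSZ, Z))), SZ)))
  [7] S(mul(add(add(SZ, Z), mul(add(SSZ, Z), add(SSZ, Z))), SZ))
  [8] S(mul(add(S(add(Z, Z)), mul(add(SSZ, Z), add(SSZ, Z))), SZ))
  [9] S(mul(S(add(add(Z, Z), mul(add(SSZ, Z), add(SSZ, Z)))), SZ))
  [10] S(add(SZ, mul(add(add(Z, Z), mul(add(SSZ, Z), add(SSZ, Z))), SZ)))
  [11] S(S(add(Z, mul(add(add(Z, Z), mul(add(SSZ, Z), add(SSZ, Z))), SZ))))
  [12] S(S(mul(add(add(Z, Z), mul(add(SSZ, Z), add(SSZ, Z))), SZ)))
  [13] S(S(mul(add(Z, mul(add(SSZ, Z), add(SSZ, Z))), SZ)))
  [14] S(S(mul(mul(add(SSZ, Z), add(SSZ, Z)), SZ)))
  [15] S(S(mul(mul(S(add(SZ, Z)), add(SSZ, Z)), SZ)))
  [16] S(S(mul(add(add(SSZ, Z), mul(add(SZ, Z), add(SSZ, Z))), SZ)))
  [17] S(S(mul(add(S(add(SZ, Z)), mul(add(SZ, Z), add(SSZ, Z))), SZ)))
  [18] S(S(mul(S(add(add(SZ, Z), mul(add(SZ, Z), add(SSZ, Z)))), SZ)))
  [19] S(S(add(SZ, mul(add(add(SZ, Z), mul(add(SZ, Z), add(SSZ, Z))), SZ))))
  [20] S(S(S(add(Z, mul(add(add(SZ, Z), mul(add(SZ, Z), add(SSZ, Z))), SZ)))))
  [21] S(S(S(mul(add(add(SZ, Z), mul(add(SZ, Z), add(SSZ, Z))), SZ))))
  [22] S(S(S(mul(add(S(add(Z, Z)), mul(add(SZ, Z), add(SSZ, Z))), SZ))))
  [23] S(S(S(mul(S(add(add(Z, Z), mul(add(SZ, Z), add(SSZ, Z)))), SZ))))
  [24] S(S(S(add(SZ, mul(add(add(Z, Z), mul(add(SZ, Z), add(SSZ, Z))), SZ)))))
  [25] S(S(S(S(add(Z, mul(add(add(Z, Z), mul(add(SZ, Z), add(SSZ, Z))), SZ))))))
  [26] S(S(S(S(mul(add(add(Z, Z), mul(add(SZ, Z), add(SSZ, Z))), SZ)))))
  [27] S(S(S(S(mul(add(Z, mul(add(SZ, Z), add(SSZ, Z))), SZ)))))
  [28] S(S(S(S(mul(mul(add(SZ, Z), add(SSZ, Z)), SZ)))))
  [29] S(S(S(S(mul(mul(S(add(Z, Z)), add(SSZ, Z)), SZ)))))
  [30] S(S(S(S(mul(add(add(SSZ, Z), mul(add(Z, Z), add(SSZ, Z))), SZ)))))
  [31] S(S(S(S(mul(add(S(add(SZ, Z)), mul(add(Z, Z), add(SSZ, Z))), SZ)))))
  [32] S(S(S(S(mul(S(add(add(SZ, Z), mul(add(Z, Z), add(SSZ, Z)))), SZ)))))
  [33] S(S(S(S(add(SZ, mul(add(add(SZ, Z), mul(add(Z, Z), add(SSZ, Z))), SZ))))))
  [34] S(S(S(S(S(add(Z, mul(add(add(SZ, Z), mul(add(Z, Z), add(SSZ, Z))), SZ)))))))
  [35] S(S(S(S(S(mul(add(add(SZ, Z), mul(add(Z, Z), add(SSZ, Z))), SZ))))))
  [36] S(S(S(S(S(mul(add(S(add(Z, Z)), mul(add(Z, Z), add(SSZ, Z))), SZ))))))
  [37] S(S(S(S(S(mul(S(add(add(Z, Z), mul(add(Z, Z), add(SSZ, Z)))), SZ))))))
  [38] S(S(S(S(S(add(SZ, mul(add(add(Z, Z), mul(add(Z, Z), add(SSZ, Z))), SZ)))))))
  [39] S(S(S(S(S(S(add(Z, mul(add(add(Z, Z), mul(add(Z, Z), add(SSZ, Z))), SZ))))))))
  [40] S(S(S(S(S(S(mul(add(add(Z, Z), mul(add(Z, Z), add(SSZ, Z))), SZ)))))))
  [41] S(S(S(S(S(S(mul(add(Z, mul(add(Z, Z), add(SSZ, Z))), SZ)))))))
  [42] S(S(S(S(S(S(mul(mul(add(Z, Z), add(SSZ, Z)), SZ)))))))
  [43] S(S(S(S(S(S(mul(mul(Z, add(SSZ, Z)), SZ)))))))
  [44] S(S(S(S(S(S(mul(Z, SZ)))))))
  [45] S^6(Z)

Term B:
  start: add(SZ, add(Z, SSSZ))
  [1] S(add(Z, add(Z, SSSZ)))
  [2] S(add(Z, SSSZ))
  [3] S^4(Z)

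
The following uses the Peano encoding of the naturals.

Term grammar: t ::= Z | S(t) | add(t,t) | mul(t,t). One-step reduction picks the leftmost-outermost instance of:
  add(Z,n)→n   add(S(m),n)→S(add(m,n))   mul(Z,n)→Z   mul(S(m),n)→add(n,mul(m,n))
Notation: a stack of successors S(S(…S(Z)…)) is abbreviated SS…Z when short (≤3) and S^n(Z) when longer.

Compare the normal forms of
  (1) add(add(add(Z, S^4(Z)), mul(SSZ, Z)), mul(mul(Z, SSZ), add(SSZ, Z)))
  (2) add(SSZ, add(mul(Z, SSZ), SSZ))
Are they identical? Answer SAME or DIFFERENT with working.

Term A:
  start: add(add(add(Z, S^4(Z)), mul(SSZ, Z)), mul(mul(Z, SSZ), add(SSZ, Z)))
  →1  add(add(S^4(Z), mul(SSZ, Z)), mul(mul(Z, SSZ), add(SSZ, Z)))
  →2  add(S(add(SSSZ, mul(SSZ, Z))), mul(mul(Z, SSZ), add(SSZ, Z)))
  →3  S(add(add(SSSZ, mul(SSZ, Z)), mul(mul(Z, SSZ), add(SSZ, Z))))
  →4  S(add(S(add(SSZ, mul(SSZ, Z))), mul(mul(Z, SSZ), add(SSZ, Z))))
  →5  S(S(add(add(SSZ, mul(SSZ, Z)), mul(mul(Z, SSZ), add(SSZ, Z)))))
  →6  S(S(add(S(add(SZ, mul(SSZ, Z))), mul(mul(Z, SSZ), add(SSZ, Z)))))
  →7  S(S(S(add(add(SZ, mul(SSZ, Z)), mul(mul(Z, SSZ), add(SSZ, Z))))))
  →8  S(S(S(add(S(add(Z, mul(SSZ, Z))), mul(mul(Z, SSZ), add(SSZ, Z))))))
  →9  S(S(S(S(add(add(Z, mul(SSZ, Z)), mul(mul(Z, SSZ), add(SSZ, Z)))))))
  →10  S(S(S(S(add(mul(SSZ, Z), mul(mul(Z, SSZ), add(SSZ, Z)))))))
  →11  S(S(S(S(add(add(Z, mul(SZ, Z)), mul(mul(Z, SSZ), add(SSZ, Z)))))))
  →12  S(S(S(S(add(mul(SZ, Z), mul(mul(Z, SSZ), add(SSZ, Z)))))))
  →13  S(S(S(S(add(add(Z, mul(Z, Z)), mul(mul(Z, SSZ), add(SSZ, Z)))))))
  →14  S(S(S(S(add(mul(Z, Z), mul(mul(Z, SSZ), add(SSZ, Z)))))))
  →15  S(S(S(S(add(Z, mul(mul(Z, SSZ), add(SSZ, Z)))))))
  →16  S(S(S(S(mul(mul(Z, SSZ), add(SSZ, Z))))))
  →17  S(S(S(S(mul(Z, add(SSZ, Z))))))
  →18  S^4(Z)

Term B:
  start: add(SSZ, add(mul(Z, SSZ), SSZ))
  →1  S(add(SZ, add(mul(Z, SSZ), SSZ)))
  →2  S(S(add(Z, add(mul(Z, SSZ), SSZ))))
  →3  S(S(add(mul(Z, SSZ), SSZ)))
  →4  S(S(add(Z, SSZ)))
  →5  S^4(Z)

Answer: SAME — A ⇓ S^4(Z), B ⇓ S^4(Z)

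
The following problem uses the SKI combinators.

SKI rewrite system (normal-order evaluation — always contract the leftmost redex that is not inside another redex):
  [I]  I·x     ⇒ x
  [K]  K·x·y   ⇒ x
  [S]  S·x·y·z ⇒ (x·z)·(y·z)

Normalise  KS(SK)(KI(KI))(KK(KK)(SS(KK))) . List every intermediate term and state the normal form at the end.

  start: KS(SK)(KI(KI))(KK(KK)(SS(KK)))
  [1] S(KI(KI))(KK(KK)(SS(KK)))
  [2] SI(KK(KK)(SS(KK)))
  [3] SI(K(SS(KK)))

Answer: normal form = SI(K(SS(KK)))  (in 3 steps)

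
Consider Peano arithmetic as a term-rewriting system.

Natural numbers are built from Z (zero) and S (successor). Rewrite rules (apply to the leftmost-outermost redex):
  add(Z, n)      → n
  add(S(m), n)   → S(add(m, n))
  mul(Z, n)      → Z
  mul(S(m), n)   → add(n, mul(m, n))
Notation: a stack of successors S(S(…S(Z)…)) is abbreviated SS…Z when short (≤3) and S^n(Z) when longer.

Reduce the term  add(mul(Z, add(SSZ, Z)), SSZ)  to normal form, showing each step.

  start: add(mul(Z, add(SSZ, Z)), SSZ)
  step 1: add(Z, SSZ)
  step 2: SSZ

Answer: normal form = SSZ  (in 2 steps)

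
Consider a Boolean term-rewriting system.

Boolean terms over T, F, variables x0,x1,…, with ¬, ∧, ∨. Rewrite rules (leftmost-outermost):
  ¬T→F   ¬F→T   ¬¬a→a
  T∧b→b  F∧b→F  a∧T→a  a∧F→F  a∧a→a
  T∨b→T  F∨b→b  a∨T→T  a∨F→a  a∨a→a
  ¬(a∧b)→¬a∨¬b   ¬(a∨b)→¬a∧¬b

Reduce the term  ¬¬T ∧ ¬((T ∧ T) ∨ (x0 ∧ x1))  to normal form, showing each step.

  start: ¬¬T ∧ ¬((T ∧ T) ∨ (x0 ∧ x1))
  →1  T ∧ ¬((T ∧ T) ∨ (x0 ∧ x1))
  →2  ¬((T ∧ T) ∨ (x0 ∧ x1))
  →3  ¬(T ∧ T) ∧ ¬(x0 ∧ x1)
  →4  (¬T ∨ ¬T) ∧ ¬(x0 ∧ x1)
  →5  ¬T ∧ ¬(x0 ∧ x1)
  →6  F ∧ ¬(x0 ∧ x1)
  →7  F

Answer: normal form = F  (in 7 steps)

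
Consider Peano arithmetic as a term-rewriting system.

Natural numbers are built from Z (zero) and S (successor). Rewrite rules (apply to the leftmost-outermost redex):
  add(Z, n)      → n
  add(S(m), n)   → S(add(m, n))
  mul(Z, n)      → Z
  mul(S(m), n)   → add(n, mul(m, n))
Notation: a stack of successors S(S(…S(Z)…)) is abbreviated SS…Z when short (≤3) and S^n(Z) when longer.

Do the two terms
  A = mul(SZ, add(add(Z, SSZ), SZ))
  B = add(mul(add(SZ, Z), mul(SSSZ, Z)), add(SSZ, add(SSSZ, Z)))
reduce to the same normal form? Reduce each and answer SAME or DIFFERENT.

Term A:
  start: mul(SZ, add(add(Z, SSZ), SZ))
  [1] add(add(add(Z, SSZ), SZ), mul(Z, add(add(Z, SSZ), SZ)))
  [2] add(add(SSZ, SZ), mul(Z, add(add(Z, SSZ), SZ)))
  [3] add(S(add(SZ, SZ)), mul(Z, add(add(Z, SSZ), SZ)))
  [4] S(add(add(SZ, SZ), mul(Z, add(add(Z, SSZ), SZ))))
  [5] S(add(S(add(Z, SZ)), mul(Z, add(add(Z, SSZ), SZ))))
  [6] S(S(add(add(Z, SZ), mul(Z, add(add(Z, SSZ), SZ)))))
  [7] S(S(add(SZ, mul(Z, add(add(Z, SSZ), SZ)))))
  [8] S(S(S(add(Z, mul(Z, add(add(Z, SSZ), SZ))))))
  [9] S(S(S(mul(Z, add(add(Z, SSZ), SZ)))))
  [10] SSSZ

Term B:
  start: add(mul(add(SZ, Z), mul(SSSZ, Z)), add(SSZ, add(SSSZ, Z)))
  [1] add(mul(S(add(Z, Z)), mul(SSSZ, Z)), add(SSZ, add(SSSZ, Z)))
  [2] add(add(mul(SSSZ, Z), mul(add(Z, Z), mul(SSSZ, Z))), add(SSZ, add(SSSZ, Z)))
  [3] add(add(add(Z, mul(SSZ, Z)), mul(add(Z, Z), mul(SSSZ, Z))), add(SSZ, add(SSSZ, Z)))
  [4] add(add(mul(SSZ, Z), mul(add(Z, Z), mul(SSSZ, Z))), add(SSZ, add(SSSZ, Z)))
  [5] add(add(add(Z, mul(SZ, Z)), mul(add(Z, Z), mul(SSSZ, Z))), add(SSZ, add(SSSZ, Z)))
  [6] add(add(mul(SZ, Z), mul(add(Z, Z), mul(SSSZ, Z))), add(SSZ, add(SSSZ, Z)))
  [7] add(add(add(Z, mul(Z, Z)), mul(add(Z, Z), mul(SSSZ, Z))), add(SSZ, add(SSSZ, Z)))
  [8] add(add(mul(Z, Z), mul(add(Z, Z), mul(SSSZ, Z))), add(SSZ, add(SSSZ, Z)))
  [9] add(add(Z, mul(add(Z, Z), mul(SSSZ, Z))), add(SSZ, add(SSSZ, Z)))
  [10] add(mul(add(Z, Z), mul(SSSZ, Z)), add(SSZ, add(SSSZ, Z)))
  [11] add(mul(Z, mul(SSSZ, Z)), add(SSZ, add(SSSZ, Z)))
  [12] add(Z, add(SSZ, add(SSSZ, Z)))
  [13] add(SSZ, add(SSSZ, Z))
  [14] S(add(SZ, add(SSSZ, Z)))
  [15] S(S(add(Z, add(SSSZ, Z))))
  [16] S(S(add(SSSZ, Z)))
  [17] S(S(S(add(SSZ, Z))))
  [18] S(S(S(S(add(SZ, Z)))))
  [19] S(S(S(S(S(add(Z, Z))))))
  [20] S^5(Z)

Answer: DIFFERENT — A ⇓ SSSZ, B ⇓ S^5(Z)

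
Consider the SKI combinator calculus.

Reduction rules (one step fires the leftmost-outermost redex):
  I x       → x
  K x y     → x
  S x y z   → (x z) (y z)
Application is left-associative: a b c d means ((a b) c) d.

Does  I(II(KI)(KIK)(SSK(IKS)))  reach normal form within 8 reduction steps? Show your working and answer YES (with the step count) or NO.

  start: I(II(KI)(KIK)(SSK(IKS)))
  step 1: II(KI)(KIK)(SSK(IKS))
  step 2: I(KI)(KIK)(SSK(IKS))
  step 3: KI(KIK)(SSK(IKS))
  step 4: I(SSK(IKS))
  step 5: SSK(IKS)
  step 6: S(IKS)(K(IKS))
  step 7: S(KS)(K(IKS))
  step 8: S(KS)(K(KS))

Answer: YES — reaches normal form S(KS)(K(KS)) in 8 ≤ 8 steps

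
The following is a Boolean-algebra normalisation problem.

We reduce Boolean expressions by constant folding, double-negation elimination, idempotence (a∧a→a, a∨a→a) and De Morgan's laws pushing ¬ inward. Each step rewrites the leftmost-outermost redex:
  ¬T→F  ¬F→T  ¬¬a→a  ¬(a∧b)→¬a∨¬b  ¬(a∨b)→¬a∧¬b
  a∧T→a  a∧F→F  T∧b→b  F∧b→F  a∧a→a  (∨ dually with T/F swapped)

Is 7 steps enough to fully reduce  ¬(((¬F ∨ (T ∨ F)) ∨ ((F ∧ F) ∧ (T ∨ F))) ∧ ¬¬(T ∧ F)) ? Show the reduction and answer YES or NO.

  start: ¬(((¬F ∨ (T ∨ F)) ∨ ((F ∧ F) ∧ (T ∨ F))) ∧ ¬¬(T ∧ F))
  step 1: ¬((¬F ∨ (T ∨ F)) ∨ ((F ∧ F) ∧ (T ∨ F))) ∨ ¬¬¬(T ∧ F)
  step 2: (¬(¬F ∨ (T ∨ F)) ∧ ¬((F ∧ F) ∧ (T ∨ F))) ∨ ¬¬¬(T ∧ F)
  step 3: ((¬¬F ∧ ¬(T ∨ F)) ∧ ¬((F ∧ F) ∧ (T ∨ F))) ∨ ¬¬¬(T ∧ F)
  step 4: ((F ∧ ¬(T ∨ F)) ∧ ¬((F ∧ F) ∧ (T ∨ F))) ∨ ¬¬¬(T ∧ F)
  step 5: (F ∧ ¬((F ∧ F) ∧ (T ∨ F))) ∨ ¬¬¬(T ∧ F)
  step 6: F ∨ ¬¬¬(T ∧ F)
  step 7: ¬¬¬(T ∧ F)

Answer: NO — after 7 steps the term is ¬¬¬(T ∧ F), not yet normal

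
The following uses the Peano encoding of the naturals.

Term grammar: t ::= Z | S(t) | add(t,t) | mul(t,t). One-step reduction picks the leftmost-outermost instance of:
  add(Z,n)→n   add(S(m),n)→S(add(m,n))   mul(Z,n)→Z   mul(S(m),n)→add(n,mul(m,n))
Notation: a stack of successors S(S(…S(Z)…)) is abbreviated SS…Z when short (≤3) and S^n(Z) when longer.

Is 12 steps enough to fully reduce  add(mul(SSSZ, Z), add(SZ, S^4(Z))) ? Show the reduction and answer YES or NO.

Answer: YES — reaches normal form S^5(Z) in 10 ≤ 12 steps

Derivation:
  start: add(mul(SSSZ, Z), add(SZ, S^4(Z)))
  [1] add(add(Z, mul(SSZ, Z)), add(SZ, S^4(Z)))
  [2] add(mul(SSZ, Z), add(SZ, S^4(Z)))
  [3] add(add(Z, mul(SZ, Z)), add(SZ, S^4(Z)))
  [4] add(mul(SZ, Z), add(SZ, S^4(Z)))
  [5] add(add(Z, mul(Z, Z)), add(SZ, S^4(Z)))
  [6] add(mul(Z, Z), add(SZ, S^4(Z)))
  [7] add(Z, add(SZ, S^4(Z)))
  [8] add(SZ, S^4(Z))
  [9] S(add(Z, S^4(Z)))
  [10] S^5(Z)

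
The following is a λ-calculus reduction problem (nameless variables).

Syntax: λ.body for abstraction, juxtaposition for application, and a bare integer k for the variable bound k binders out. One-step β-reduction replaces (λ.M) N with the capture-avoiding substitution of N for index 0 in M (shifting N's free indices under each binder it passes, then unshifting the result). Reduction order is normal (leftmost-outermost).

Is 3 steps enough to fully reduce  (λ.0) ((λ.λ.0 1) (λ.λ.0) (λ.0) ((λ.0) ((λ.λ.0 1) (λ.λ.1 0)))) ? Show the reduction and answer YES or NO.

Answer: NO — after 3 steps the term is (λ.0) (λ.λ.0) ((λ.0) ((λ.λ.0 1) (λ.λ.1 0))), not yet normal

Reduction:
  start: (λ.0) ((λ.λ.0 1) (λ.λ.0) (λ.0) ((λ.0) ((λ.λ.0 1) (λ.λ.1 0))))
  →1  (λ.λ.0 1) (λ.λ.0) (λ.0) ((λ.0) ((λ.λ.0 1) (λ.λ.1 0)))
  →2  (λ.0 (λ.λ.0)) (λ.0) ((λ.0) ((λ.λ.0 1) (λ.λ.1 0)))
  →3  (λ.0) (λ.λ.0) ((λ.0) ((λ.λ.0 1) (λ.λ.1 0)))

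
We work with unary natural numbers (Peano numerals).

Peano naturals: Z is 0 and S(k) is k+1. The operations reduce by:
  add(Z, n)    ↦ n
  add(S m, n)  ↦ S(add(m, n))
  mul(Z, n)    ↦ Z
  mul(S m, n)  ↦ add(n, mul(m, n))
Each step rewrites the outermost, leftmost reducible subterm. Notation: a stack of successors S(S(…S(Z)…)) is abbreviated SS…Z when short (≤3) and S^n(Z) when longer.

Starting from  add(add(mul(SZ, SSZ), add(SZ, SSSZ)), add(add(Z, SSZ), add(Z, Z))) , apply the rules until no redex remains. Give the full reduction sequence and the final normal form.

Answer: normal form = S^8(Z)  (in 22 steps)

Reduction:
  start: add(add(mul(SZ, SSZ), add(SZ, SSSZ)), add(add(Z, SSZ), add(Z, Z)))
  step 1: add(add(add(SSZ, mul(Z, SSZ)), add(SZ, SSSZ)), add(add(Z, SSZ), add(Z, Z)))
  step 2: add(add(S(add(SZ, mul(Z, SSZ))), add(SZ, SSSZ)), add(add(Z, SSZ), add(Z, Z)))
  step 3: add(S(add(add(SZ, mul(Z, SSZ)), add(SZ, SSSZ))), add(add(Z, SSZ), add(Z, Z)))
  step 4: S(add(add(add(SZ, mul(Z, SSZ)), add(SZ, SSSZ)), add(add(Z, SSZ), add(Z, Z))))
  step 5: S(add(add(S(add(Z, mul(Z, SSZ))), add(SZ, SSSZ)), add(add(Z, SSZ), add(Z, Z))))
  step 6: S(add(S(add(add(Z, mul(Z, SSZ)), add(SZ, SSSZ))), add(add(Z, SSZ), add(Z, Z))))
  step 7: S(S(add(add(add(Z, mul(Z, SSZ)), add(SZ, SSSZ)), add(add(Z, SSZ), add(Z, Z)))))
  step 8: S(S(add(add(mul(Z, SSZ), add(SZ, SSSZ)), add(add(Z, SSZ), add(Z, Z)))))
  step 9: S(S(add(add(Z, add(SZ, SSSZ)), add(add(Z, SSZ), add(Z, Z)))))
  step 10: S(S(add(add(SZ, SSSZ), add(add(Z, SSZ), add(Z, Z)))))
  step 11: S(S(add(S(add(Z, SSSZ)), add(add(Z, SSZ), add(Z, Z)))))
  step 12: S(S(S(add(add(Z, SSSZ), add(add(Z, SSZ), add(Z, Z))))))
  step 13: S(S(S(add(SSSZ, add(add(Z, SSZ), add(Z, Z))))))
  step 14: S(S(S(S(add(SSZ, add(add(Z, SSZ), add(Z, Z)))))))
  step 15: S(S(S(S(S(add(SZ, add(add(Z, SSZ), add(Z, Z))))))))
  step 16: S(S(S(S(S(S(add(Z, add(add(Z, SSZ), add(Z, Z)))))))))
  step 17: S(S(S(S(S(S(add(add(Z, SSZ), add(Z, Z))))))))
  step 18: S(S(S(S(S(S(add(SSZ, add(Z, Z))))))))
  step 19: S(S(S(S(S(S(S(add(SZ, add(Z, Z)))))))))
  step 20: S(S(S(S(S(S(S(S(add(Z, add(Z, Z))))))))))
  step 21: S(S(S(S(S(S(S(S(add(Z, Z)))))))))
  step 22: S^8(Z)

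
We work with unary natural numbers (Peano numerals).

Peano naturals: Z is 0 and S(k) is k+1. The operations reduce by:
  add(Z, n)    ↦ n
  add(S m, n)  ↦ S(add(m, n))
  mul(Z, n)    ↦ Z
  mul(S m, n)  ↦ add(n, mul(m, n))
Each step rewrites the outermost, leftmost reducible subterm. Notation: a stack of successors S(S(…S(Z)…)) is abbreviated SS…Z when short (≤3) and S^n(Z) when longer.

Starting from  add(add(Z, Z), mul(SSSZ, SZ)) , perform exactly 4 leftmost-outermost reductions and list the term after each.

Answer: after 4 steps: S(add(Z, mul(SSZ, SZ)))

Working:
  start: add(add(Z, Z), mul(SSSZ, SZ))
  [1] add(Z, mul(SSSZ, SZ))
  [2] mul(SSSZ, SZ)
  [3] add(SZ, mul(SSZ, SZ))
  [4] S(add(Z, mul(SSZ, SZ)))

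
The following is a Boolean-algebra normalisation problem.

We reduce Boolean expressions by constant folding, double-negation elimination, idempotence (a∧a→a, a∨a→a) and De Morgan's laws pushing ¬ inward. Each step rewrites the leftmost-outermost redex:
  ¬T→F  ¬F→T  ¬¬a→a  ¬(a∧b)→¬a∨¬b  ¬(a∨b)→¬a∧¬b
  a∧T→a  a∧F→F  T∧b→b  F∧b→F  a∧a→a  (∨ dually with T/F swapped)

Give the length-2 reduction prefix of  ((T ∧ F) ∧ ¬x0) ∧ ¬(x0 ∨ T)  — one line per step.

Answer: after 2 steps: F ∧ ¬(x0 ∨ T)

Working:
  start: ((T ∧ F) ∧ ¬x0) ∧ ¬(x0 ∨ T)
  step 1: (F ∧ ¬x0) ∧ ¬(x0 ∨ T)
  step 2: F ∧ ¬(x0 ∨ T)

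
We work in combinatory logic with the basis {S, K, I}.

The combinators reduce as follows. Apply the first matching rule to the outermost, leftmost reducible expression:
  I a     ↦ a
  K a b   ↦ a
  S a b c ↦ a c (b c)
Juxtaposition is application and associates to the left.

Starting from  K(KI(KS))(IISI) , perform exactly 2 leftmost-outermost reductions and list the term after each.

Answer: after 2 steps: I

Derivation:
  start: K(KI(KS))(IISI)
  →1  KI(KS)
  →2  I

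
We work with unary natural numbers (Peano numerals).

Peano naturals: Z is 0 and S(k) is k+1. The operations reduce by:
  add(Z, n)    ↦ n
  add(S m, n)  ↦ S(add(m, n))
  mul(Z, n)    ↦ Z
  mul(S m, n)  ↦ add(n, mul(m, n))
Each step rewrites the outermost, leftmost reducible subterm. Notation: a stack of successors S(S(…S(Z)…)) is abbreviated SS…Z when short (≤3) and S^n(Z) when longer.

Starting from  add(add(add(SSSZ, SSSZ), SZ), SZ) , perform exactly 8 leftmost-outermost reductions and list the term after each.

Answer: after 8 steps: S(S(add(S(add(add(Z, SSSZ), SZ)), SZ)))

Reduction:
  start: add(add(add(SSSZ, SSSZ), SZ), SZ)
  [1] add(add(S(add(SSZ, SSSZ)), SZ), SZ)
  [2] add(S(add(add(SSZ, SSSZ), SZ)), SZ)
  [3] S(add(add(add(SSZ, SSSZ), SZ), SZ))
  [4] S(add(add(S(add(SZ, SSSZ)), SZ), SZ))
  [5] S(add(S(add(add(SZ, SSSZ), SZ)), SZ))
  [6] S(S(add(add(add(SZ, SSSZ), SZ), SZ)))
  [7] S(S(add(add(S(add(Z, SSSZ)), SZ), SZ)))
  [8] S(S(add(S(add(add(Z, SSSZ), SZ)), SZ)))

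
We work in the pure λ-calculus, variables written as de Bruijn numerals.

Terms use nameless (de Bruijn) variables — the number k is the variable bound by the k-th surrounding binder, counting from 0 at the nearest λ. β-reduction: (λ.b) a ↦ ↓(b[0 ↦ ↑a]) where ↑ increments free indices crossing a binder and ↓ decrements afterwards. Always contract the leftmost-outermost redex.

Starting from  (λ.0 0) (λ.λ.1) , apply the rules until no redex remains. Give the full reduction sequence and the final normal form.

Answer: normal form = λ.λ.λ.1  (in 2 steps)

Reduction:
  start: (λ.0 0) (λ.λ.1)
  [1] (λ.λ.1) (λ.λ.1)
  [2] λ.λ.λ.1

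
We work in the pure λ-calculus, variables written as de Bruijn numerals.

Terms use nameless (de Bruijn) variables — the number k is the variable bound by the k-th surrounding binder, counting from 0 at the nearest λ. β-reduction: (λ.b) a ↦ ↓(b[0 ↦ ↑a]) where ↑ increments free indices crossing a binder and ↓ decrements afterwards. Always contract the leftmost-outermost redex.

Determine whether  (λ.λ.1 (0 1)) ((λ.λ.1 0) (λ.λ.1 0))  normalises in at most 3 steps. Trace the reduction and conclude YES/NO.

  start: (λ.λ.1 (0 1)) ((λ.λ.1 0) (λ.λ.1 0))
  →1  λ.(λ.λ.1 0) (λ.λ.1 0) (0 ((λ.λ.1 0) (λ.λ.1 0)))
  →2  λ.(λ.(λ.λ.1 0) 0) (0 ((λ.λ.1 0) (λ.λ.1 0)))
  →3  λ.(λ.λ.1 0) (0 ((λ.λ.1 0) (λ.λ.1 0)))

Answer: NO — after 3 steps the term is λ.(λ.λ.1 0) (0 ((λ.λ.1 0) (λ.λ.1 0))), not yet normal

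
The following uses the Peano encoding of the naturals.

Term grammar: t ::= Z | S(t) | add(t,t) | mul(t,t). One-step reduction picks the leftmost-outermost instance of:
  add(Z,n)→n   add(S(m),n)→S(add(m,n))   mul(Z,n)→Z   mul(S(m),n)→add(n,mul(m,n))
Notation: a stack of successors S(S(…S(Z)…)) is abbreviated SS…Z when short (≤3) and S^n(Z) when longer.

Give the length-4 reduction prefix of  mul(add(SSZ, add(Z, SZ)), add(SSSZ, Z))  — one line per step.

  start: mul(add(SSZ, add(Z, SZ)), add(SSSZ, Z))
  step 1: mul(S(add(SZ, add(Z, SZ))), add(SSSZ, Z))
  step 2: add(add(SSSZ, Z), mul(add(SZ, add(Z, SZ)), add(SSSZ, Z)))
  step 3: add(S(add(SSZ, Z)), mul(add(SZ, add(Z, SZ)), add(SSSZ, Z)))
  step 4: S(add(add(SSZ, Z), mul(add(SZ, add(Z, SZ)), add(SSSZ, Z))))

Answer: after 4 steps: S(add(add(SSZ, Z), mul(add(SZ, add(Z, SZ)), add(SSSZ, Z))))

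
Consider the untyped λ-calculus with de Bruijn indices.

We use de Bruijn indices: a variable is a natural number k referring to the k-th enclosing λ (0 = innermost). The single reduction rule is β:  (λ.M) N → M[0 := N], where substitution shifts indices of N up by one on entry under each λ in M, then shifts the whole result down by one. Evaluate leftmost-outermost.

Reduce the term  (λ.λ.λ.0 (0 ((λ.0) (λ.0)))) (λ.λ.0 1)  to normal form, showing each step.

Answer: normal form = λ.λ.0 (0 (λ.0))  (in 2 steps)

Reduction:
  start: (λ.λ.λ.0 (0 ((λ.0) (λ.0)))) (λ.λ.0 1)
  [1] λ.λ.0 (0 ((λ.0) (λ.0)))
  [2] λ.λ.0 (0 (λ.0))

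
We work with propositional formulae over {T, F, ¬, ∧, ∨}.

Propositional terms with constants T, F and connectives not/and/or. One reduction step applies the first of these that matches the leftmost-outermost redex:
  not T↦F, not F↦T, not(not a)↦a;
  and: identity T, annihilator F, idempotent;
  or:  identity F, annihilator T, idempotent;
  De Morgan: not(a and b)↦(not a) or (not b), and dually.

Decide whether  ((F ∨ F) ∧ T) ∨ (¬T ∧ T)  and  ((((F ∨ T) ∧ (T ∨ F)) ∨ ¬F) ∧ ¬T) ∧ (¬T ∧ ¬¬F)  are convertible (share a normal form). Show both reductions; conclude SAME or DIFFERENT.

Term A:
  start: ((F ∨ F) ∧ T) ∨ (¬T ∧ T)
  step 1: (F ∨ F) ∨ (¬T ∧ T)
  step 2: F ∨ (¬T ∧ T)
  step 3: ¬T ∧ T
  step 4: ¬T
  step 5: F

Term B:
  start: ((((F ∨ T) ∧ (T ∨ F)) ∨ ¬F) ∧ ¬T) ∧ (¬T ∧ ¬¬F)
  step 1: (((T ∧ (T ∨ F)) ∨ ¬F) ∧ ¬T) ∧ (¬T ∧ ¬¬F)
  step 2: (((T ∨ F) ∨ ¬F) ∧ ¬T) ∧ (¬T ∧ ¬¬F)
  step 3: ((T ∨ ¬F) ∧ ¬T) ∧ (¬T ∧ ¬¬F)
  step 4: (T ∧ ¬T) ∧ (¬T ∧ ¬¬F)
  step 5: ¬T ∧ (¬T ∧ ¬¬F)
  step 6: F ∧ (¬T ∧ ¬¬F)
  step 7: F

Answer: SAME — A ⇓ F, B ⇓ F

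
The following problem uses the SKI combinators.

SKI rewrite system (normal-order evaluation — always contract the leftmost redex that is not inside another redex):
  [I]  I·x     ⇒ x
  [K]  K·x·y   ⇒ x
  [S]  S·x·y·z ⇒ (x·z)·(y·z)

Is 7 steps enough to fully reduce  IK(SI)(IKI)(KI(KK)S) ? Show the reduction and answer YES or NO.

Answer: YES — reaches normal form SIS in 4 ≤ 7 steps

Reduction:
  start: IK(SI)(IKI)(KI(KK)S)
  [1] K(SI)(IKI)(KI(KK)S)
  [2] SI(KI(KK)S)
  [3] SI(IS)
  [4] SIS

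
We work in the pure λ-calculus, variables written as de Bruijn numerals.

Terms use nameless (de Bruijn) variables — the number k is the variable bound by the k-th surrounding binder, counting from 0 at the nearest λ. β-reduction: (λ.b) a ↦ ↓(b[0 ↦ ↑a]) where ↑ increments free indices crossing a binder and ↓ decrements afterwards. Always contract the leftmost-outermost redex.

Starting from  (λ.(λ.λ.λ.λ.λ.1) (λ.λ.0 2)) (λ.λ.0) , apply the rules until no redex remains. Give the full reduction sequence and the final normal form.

  start: (λ.(λ.λ.λ.λ.λ.1) (λ.λ.0 2)) (λ.λ.0)
  [1] (λ.λ.λ.λ.λ.1) (λ.λ.0 (λ.λ.0))
  [2] λ.λ.λ.λ.1

Answer: normal form = λ.λ.λ.λ.1  (in 2 steps)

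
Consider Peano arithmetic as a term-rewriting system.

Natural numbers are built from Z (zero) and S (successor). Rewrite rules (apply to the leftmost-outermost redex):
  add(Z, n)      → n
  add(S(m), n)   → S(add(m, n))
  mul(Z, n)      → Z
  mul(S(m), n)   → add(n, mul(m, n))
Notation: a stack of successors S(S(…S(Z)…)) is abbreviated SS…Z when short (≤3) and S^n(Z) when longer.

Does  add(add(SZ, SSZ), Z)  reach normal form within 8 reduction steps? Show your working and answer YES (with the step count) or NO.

  start: add(add(SZ, SSZ), Z)
  [1] add(S(add(Z, SSZ)), Z)
  [2] S(add(add(Z, SSZ), Z))
  [3] S(add(SSZ, Z))
  [4] S(S(add(SZ, Z)))
  [5] S(S(S(add(Z, Z))))
  [6] SSSZ

Answer: YES — reaches normal form SSSZ in 6 ≤ 8 steps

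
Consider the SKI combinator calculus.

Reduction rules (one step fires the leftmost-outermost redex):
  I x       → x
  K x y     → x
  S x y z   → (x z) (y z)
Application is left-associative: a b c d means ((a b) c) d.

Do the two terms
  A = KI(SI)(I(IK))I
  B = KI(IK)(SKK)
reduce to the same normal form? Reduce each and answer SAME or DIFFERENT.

Term A:
  start: KI(SI)(I(IK))I
  →1  I(I(IK))I
  →2  I(IK)I
  →3  IKI
  →4  KI

Term B:
  start: KI(IK)(SKK)
  →1  I(SKK)
  →2  SKK

Answer: DIFFERENT — A ⇓ KI, B ⇓ SKK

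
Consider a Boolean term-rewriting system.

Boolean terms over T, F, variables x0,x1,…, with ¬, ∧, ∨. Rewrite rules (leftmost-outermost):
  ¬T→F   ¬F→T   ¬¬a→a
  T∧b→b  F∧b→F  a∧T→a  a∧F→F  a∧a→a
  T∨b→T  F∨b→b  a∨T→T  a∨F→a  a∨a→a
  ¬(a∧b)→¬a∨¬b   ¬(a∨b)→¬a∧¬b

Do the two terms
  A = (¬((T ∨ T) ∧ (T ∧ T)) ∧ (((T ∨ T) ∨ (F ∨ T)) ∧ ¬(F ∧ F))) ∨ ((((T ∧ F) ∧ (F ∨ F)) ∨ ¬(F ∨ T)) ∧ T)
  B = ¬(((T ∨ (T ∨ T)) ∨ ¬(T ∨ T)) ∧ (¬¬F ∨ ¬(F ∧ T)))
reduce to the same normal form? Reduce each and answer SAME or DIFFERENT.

Answer: SAME — A ⇓ F, B ⇓ F

Derivation:
Term A:
  start: (¬((T ∨ T) ∧ (T ∧ T)) ∧ (((T ∨ T) ∨ (F ∨ T)) ∧ ¬(F ∧ F))) ∨ ((((T ∧ F) ∧ (F ∨ F)) ∨ ¬(F ∨ T)) ∧ T)
  [1] ((¬(T ∨ T) ∨ ¬(T ∧ T)) ∧ (((T ∨ T) ∨ (F ∨ T)) ∧ ¬(F ∧ F))) ∨ ((((T ∧ F) ∧ (F ∨ F)) ∨ ¬(F ∨ T)) ∧ T)
  [2] (((¬T ∧ ¬T) ∨ ¬(T ∧ T)) ∧ (((T ∨ T) ∨ (F ∨ T)) ∧ ¬(F ∧ F))) ∨ ((((T ∧ F) ∧ (F ∨ F)) ∨ ¬(F ∨ T)) ∧ T)
  [3] ((¬T ∨ ¬(T ∧ T)) ∧ (((T ∨ T) ∨ (F ∨ T)) ∧ ¬(F ∧ F))) ∨ ((((T ∧ F) ∧ (F ∨ F)) ∨ ¬(F ∨ T)) ∧ T)
  [4] ((F ∨ ¬(T ∧ T)) ∧ (((T ∨ T) ∨ (F ∨ T)) ∧ ¬(F ∧ F))) ∨ ((((T ∧ F) ∧ (F ∨ F)) ∨ ¬(F ∨ T)) ∧ T)
  [5] (¬(T ∧ T) ∧ (((T ∨ T) ∨ (F ∨ T)) ∧ ¬(F ∧ F))) ∨ ((((T ∧ F) ∧ (F ∨ F)) ∨ ¬(F ∨ T)) ∧ T)
  [6] ((¬T ∨ ¬T) ∧ (((T ∨ T) ∨ (F ∨ T)) ∧ ¬(F ∧ F))) ∨ ((((T ∧ F) ∧ (F ∨ F)) ∨ ¬(F ∨ T)) ∧ T)
  [7] (¬T ∧ (((T ∨ T) ∨ (F ∨ T)) ∧ ¬(F ∧ F))) ∨ ((((T ∧ F) ∧ (F ∨ F)) ∨ ¬(F ∨ T)) ∧ T)
  [8] (F ∧ (((T ∨ T) ∨ (F ∨ T)) ∧ ¬(F ∧ F))) ∨ ((((T ∧ F) ∧ (F ∨ F)) ∨ ¬(F ∨ T)) ∧ T)
  [9] F ∨ ((((T ∧ F) ∧ (F ∨ F)) ∨ ¬(F ∨ T)) ∧ T)
  [10] (((T ∧ F) ∧ (F ∨ F)) ∨ ¬(F ∨ T)) ∧ T
  [11] ((T ∧ F) ∧ (F ∨ F)) ∨ ¬(F ∨ T)
  [12] (F ∧ (F ∨ F)) ∨ ¬(F ∨ T)
  [13] F ∨ ¬(F ∨ T)
  [14] ¬(F ∨ T)
  [15] ¬F ∧ ¬T
  [16] T ∧ ¬T
  [17] ¬T
  [18] F

Term B:
  start: ¬(((T ∨ (T ∨ T)) ∨ ¬(T ∨ T)) ∧ (¬¬F ∨ ¬(F ∧ T)))
  [1] ¬((T ∨ (T ∨ T)) ∨ ¬(T ∨ T)) ∨ ¬(¬¬F ∨ ¬(F ∧ T))
  [2] (¬(T ∨ (T ∨ T)) ∧ ¬¬(T ∨ T)) ∨ ¬(¬¬F ∨ ¬(F ∧ T))
  [3] ((¬T ∧ ¬(T ∨ T)) ∧ ¬¬(T ∨ T)) ∨ ¬(¬¬F ∨ ¬(F ∧ T))
  [4] ((F ∧ ¬(T ∨ T)) ∧ ¬¬(T ∨ T)) ∨ ¬(¬¬F ∨ ¬(F ∧ T))
  [5] (F ∧ ¬¬(T ∨ T)) ∨ ¬(¬¬F ∨ ¬(F ∧ T))
  [6] F ∨ ¬(¬¬F ∨ ¬(F ∧ T))
  [7] ¬(¬¬F ∨ ¬(F ∧ T))
  [8] ¬¬¬F ∧ ¬¬(F ∧ T)
  [9] ¬F ∧ ¬¬(F ∧ T)
  [10] T ∧ ¬¬(F ∧ T)
  [11] ¬¬(F ∧ T)
  [12] F ∧ T
  [13] F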